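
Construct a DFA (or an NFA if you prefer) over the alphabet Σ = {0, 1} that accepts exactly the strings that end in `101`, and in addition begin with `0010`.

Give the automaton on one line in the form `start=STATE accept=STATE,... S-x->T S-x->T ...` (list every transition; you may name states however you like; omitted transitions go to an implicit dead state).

start=q0 accept=q7 q0-0->q1 q0-1->q2 q1-0->q3 q1-1->q2 q2-0->q2 q2-1->q2 q3-0->q2 q3-1->q4 q4-0->q5 q4-1->q2 q5-0->q6 q5-1->q7 q6-0->q6 q6-1->q8 q7-0->q5 q7-1->q8 q8-0->q5 q8-1->q8

Handle the two conditions separately and then intersect. The first has 4 states tracking how much of the suffix `101` has currently been matched; the second has 6 states tracking whether the input so far still matches the prefix `0010`. A product state is a pair (one from each), accepting exactly when both do. After merging equivalent states the machine shrinks.
9 states suffice.
        0   1  
>  q0   q1  q2 
   q1   q3  q2 
   q2   q2  q2 
   q3   q2  q4 
   q4   q5  q2 
   q5   q6  q7 
   q6   q6  q8 
 * q7   q5  q8 
   q8   q5  q8 
(> = start, * = accepting)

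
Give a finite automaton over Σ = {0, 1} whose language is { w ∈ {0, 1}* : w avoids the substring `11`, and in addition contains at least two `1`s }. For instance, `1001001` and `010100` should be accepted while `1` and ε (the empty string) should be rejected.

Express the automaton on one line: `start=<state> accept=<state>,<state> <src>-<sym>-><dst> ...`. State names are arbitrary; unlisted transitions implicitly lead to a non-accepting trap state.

Run two small machines in parallel and take their product. The first has 3 states tracking partial matches of the forbidden pattern `11`; the second has 4 states tracking the count of `1`s, saturating at 3. A product state is a pair (one from each), accepting exactly when both do.
        0   1  
>  q0   q0  q1 
   q1   q2  q3 
   q2   q2  q4 
   q3   q3  q5 
 * q4   q6  q5 
   q5   q5  q5 
 * q6   q6  q7 
 * q7   q8  q5 
 * q8   q8  q7 
(> = start, * = accepting)

start=q0 accept=q4,q6,q7,q8 q0-0->q0 q0-1->q1 q1-0->q2 q1-1->q3 q2-0->q2 q2-1->q4 q3-0->q3 q3-1->q5 q4-0->q6 q4-1->q5 q5-0->q5 q5-1->q5 q6-0->q6 q6-1->q7 q7-0->q8 q7-1->q5 q8-0->q8 q8-1->q7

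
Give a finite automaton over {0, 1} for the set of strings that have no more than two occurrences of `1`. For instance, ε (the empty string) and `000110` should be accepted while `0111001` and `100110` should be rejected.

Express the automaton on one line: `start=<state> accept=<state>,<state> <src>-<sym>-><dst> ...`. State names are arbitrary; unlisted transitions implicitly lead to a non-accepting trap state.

start=S0 accept=S0,S1,S2 S0-0->S0 S0-1->S1 S1-0->S1 S1-1->S2 S2-0->S2 S2-1->S3 S3-0->S3 S3-1->S3

Count `1`s, saturating at 3: states S0 through S2 mean 0 through 2 `1`s seen; S3 means more than 2. Each `1` increments (capped at S3); other symbols loop. Accept from {S0, S1, S2}.
With 4 states:
        0   1  
>* S0   S0  S1 
 * S1   S1  S2 
 * S2   S2  S3 
   S3   S3  S3 
(> = start, * = accepting)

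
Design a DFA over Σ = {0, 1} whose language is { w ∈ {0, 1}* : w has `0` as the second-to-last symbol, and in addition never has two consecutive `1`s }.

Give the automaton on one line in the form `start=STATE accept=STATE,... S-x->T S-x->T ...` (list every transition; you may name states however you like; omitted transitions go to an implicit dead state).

start=q0 accept=q3,q4 q0-0->q1 q0-1->q2 q1-0->q3 q1-1->q4 q2-0->q1 q2-1->q5 q3-0->q3 q3-1->q4 q4-0->q1 q4-1->q5 q5-0->q5 q5-1->q5

Build one automaton per condition and run them in lockstep. One (7 states) tracks the last 2 symbols read; the other (3 states) tracks partial matches of the forbidden pattern `11`. Each combined state is a pair, one component from each; accept when both components accept. Equivalent product states are then merged.
A 6-state machine:
        0   1  
>  q0   q1  q2 
   q1   q3  q4 
   q2   q1  q5 
 * q3   q3  q4 
 * q4   q1  q5 
   q5   q5  q5 
(> = start, * = accepting)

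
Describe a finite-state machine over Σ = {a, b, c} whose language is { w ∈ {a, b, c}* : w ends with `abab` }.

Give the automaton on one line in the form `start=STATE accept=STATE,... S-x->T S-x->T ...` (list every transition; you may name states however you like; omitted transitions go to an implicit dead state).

Remember how much of `abab` the current input suffix matches. State s0 means no match yet; s1 means the last symbol is `a`; s2 means the last 2 symbols are `ab`; s3 means the last 3 symbols are `aba`; s4 means the last 4 symbols are `abab`. Only s4 accepts. On a mismatch, fall back to the longest proper suffix that is still a prefix of `abab`.
        a   b   c  
>  s0   s1  s0  s0 
   s1   s1  s2  s0 
   s2   s3  s0  s0 
   s3   s1  s4  s0 
 * s4   s3  s0  s0 
(> = start, * = accepting)

start=s0 accept=s4 s0-a->s1 s0-b->s0 s0-c->s0 s1-a->s1 s1-b->s2 s1-c->s0 s2-a->s3 s2-b->s0 s2-c->s0 s3-a->s1 s3-b->s4 s3-c->s0 s4-a->s3 s4-b->s0 s4-c->s0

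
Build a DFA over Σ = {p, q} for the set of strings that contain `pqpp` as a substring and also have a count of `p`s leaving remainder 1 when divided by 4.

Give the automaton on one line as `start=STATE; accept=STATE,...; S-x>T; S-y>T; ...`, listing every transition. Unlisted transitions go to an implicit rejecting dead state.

Build one automaton per condition and run them in lockstep. One (5 states) tracks whether and how much of `pqpp` has been seen; the other (4 states) tracks the count of `p`s modulo 4. Each combined state is a pair, one component from each; accept when both components accept.
With 20 states:
          p    q  
>  s0     s1   s0 
   s1     s2   s3 
   s2     s4   s5 
   s3     s6   s7 
   s4     s8   s9 
   s5    s10  s11 
   s6    s12   s5 
   s7     s2   s7 
   s8     s1  s13 
   s9    s14  s15 
   s10   s16   s9 
   s11    s4  s11 
   s12   s16  s12 
   s13   s17   s0 
   s14   s18  s13 
   s15    s8  s15 
   s16   s18  s16 
   s17   s19   s3 
 * s18   s19  s18 
   s19   s12  s19 
(> = start, * = accepting)

start=s0; accept=s18; s0-p>s1; s0-q>s0; s1-p>s2; s1-q>s3; s2-p>s4; s2-q>s5; s3-p>s6; s3-q>s7; s4-p>s8; s4-q>s9; s5-p>s10; s5-q>s11; s6-p>s12; s6-q>s5; s7-p>s2; s7-q>s7; s8-p>s1; s8-q>s13; s9-p>s14; s9-q>s15; s10-p>s16; s10-q>s9; s11-p>s4; s11-q>s11; s12-p>s16; s12-q>s12; s13-p>s17; s13-q>s0; s14-p>s18; s14-q>s13; s15-p>s8; s15-q>s15; s16-p>s18; s16-q>s16; s17-p>s19; s17-q>s3; s18-p>s19; s18-q>s18; s19-p>s12; s19-q>s19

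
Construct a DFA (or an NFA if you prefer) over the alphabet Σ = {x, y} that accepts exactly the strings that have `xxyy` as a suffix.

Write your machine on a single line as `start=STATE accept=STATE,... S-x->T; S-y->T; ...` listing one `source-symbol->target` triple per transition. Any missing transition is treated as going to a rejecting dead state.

Let each state record the length of the longest suffix of the input read so far that is also a prefix of `xxyy`. S1 means the last symbol is `x`; S2 means the last 2 symbols are `xx`; S3 means the last 3 symbols are `xxy`; S4 means the last 4 symbols are `xxyy`. Accept only at S4, where the string currently ends in `xxyy`.
5 states suffice.
        x   y  
>  S0   S1  S0 
   S1   S2  S0 
   S2   S2  S3 
   S3   S1  S4 
 * S4   S1  S0 
(> = start, * = accepting)

start=S0; accept=S4; S0-x->S1; S0-y->S0; S1-x->S2; S1-y->S0; S2-x->S2; S2-y->S3; S3-x->S1; S3-y->S4; S4-x->S1; S4-y->S0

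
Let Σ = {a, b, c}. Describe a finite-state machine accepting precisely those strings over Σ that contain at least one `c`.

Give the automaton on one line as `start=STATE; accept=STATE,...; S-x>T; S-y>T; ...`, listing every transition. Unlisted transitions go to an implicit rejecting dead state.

start=q0; accept=q1,q2; q0-a>q0; q0-b>q0; q0-c>q1; q1-a>q1; q1-b>q1; q1-c>q2; q2-a>q2; q2-b>q2; q2-c>q2

Count `c`s, saturating at 2: state q0 means no `c` yet, q1 means one `c` seen, q2 means more than one. Each `c` increments (capped at q2); other symbols loop. Accept from {q1, q2}.
        a   b   c  
>  q0   q0  q0  q1 
 * q1   q1  q1  q2 
 * q2   q2  q2  q2 
(> = start, * = accepting)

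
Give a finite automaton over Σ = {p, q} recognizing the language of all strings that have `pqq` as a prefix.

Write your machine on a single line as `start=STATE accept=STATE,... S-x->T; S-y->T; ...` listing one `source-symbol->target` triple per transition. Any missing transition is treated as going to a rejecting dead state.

Check the first 3 symbols one by one: A through C record how many have matched `pqq` so far; any wrong symbol goes to the dead state E. After all 3 match we enter the accepting sink D.
5 states suffice.
       p  q 
>  A   B  E 
   B   E  C 
   C   E  D 
 * D   D  D 
   E   E  E 
(> = start, * = accepting)

start=A; accept=D; A-p->B; A-q->E; B-p->E; B-q->C; C-p->E; C-q->D; D-p->D; D-q->D; E-p->E; E-q->E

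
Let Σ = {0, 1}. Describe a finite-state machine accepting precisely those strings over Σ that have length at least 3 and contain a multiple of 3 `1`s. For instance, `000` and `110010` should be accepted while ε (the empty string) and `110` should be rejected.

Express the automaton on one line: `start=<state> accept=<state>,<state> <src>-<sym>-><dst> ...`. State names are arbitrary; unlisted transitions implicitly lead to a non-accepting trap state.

Handle the two conditions separately and then intersect. The first has 5 states tracking the input length, saturating at 4; the second has 3 states tracking the count of `1`s modulo 3. A product state is a pair (one from each), accepting exactly when both do.
12 states suffice.
          0    1  
>  S0     S1   S2 
   S1     S3   S4 
   S2     S4   S5 
   S3     S6   S7 
   S4     S7   S8 
   S5     S8   S6 
 * S6     S9  S10 
   S7    S10  S11 
   S8    S11   S9 
 * S9     S9  S10 
   S10   S10  S11 
   S11   S11   S9 
(> = start, * = accepting)

start=S0 accept=S6,S9 S0-0->S1 S0-1->S2 S1-0->S3 S1-1->S4 S2-0->S4 S2-1->S5 S3-0->S6 S3-1->S7 S4-0->S7 S4-1->S8 S5-0->S8 S5-1->S6 S6-0->S9 S6-1->S10 S7-0->S10 S7-1->S11 S8-0->S11 S8-1->S9 S9-0->S9 S9-1->S10 S10-0->S10 S10-1->S11 S11-0->S11 S11-1->S9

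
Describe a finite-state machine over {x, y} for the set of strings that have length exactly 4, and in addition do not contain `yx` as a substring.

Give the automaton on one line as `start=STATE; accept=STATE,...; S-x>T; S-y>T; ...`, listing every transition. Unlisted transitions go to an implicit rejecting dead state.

Build one automaton per condition and run them in lockstep. The first has 6 states tracking the input length, saturating at 5; the second has 3 states tracking partial matches of the forbidden pattern `yx`. A product state is a pair (one from each), accepting exactly when both do. After merging equivalent states the machine shrinks.
A 9-state machine:
       x  y 
>  A   B  C 
   B   D  E 
   C   F  E 
   D   G  H 
   E   F  H 
   F   F  F 
   G   I  I 
   H   F  I 
 * I   F  F 
(> = start, * = accepting)

start=A; accept=I; A-x>B; A-y>C; B-x>D; B-y>E; C-x>F; C-y>E; D-x>G; D-y>H; E-x>F; E-y>H; F-x>F; F-y>F; G-x>I; G-y>I; H-x>F; H-y>I; I-x>F; I-y>F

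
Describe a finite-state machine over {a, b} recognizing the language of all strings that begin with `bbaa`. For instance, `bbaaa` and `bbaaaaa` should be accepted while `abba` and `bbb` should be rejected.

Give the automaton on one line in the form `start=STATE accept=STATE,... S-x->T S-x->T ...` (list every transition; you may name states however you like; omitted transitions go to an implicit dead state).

start=s0 accept=s4 s0-a->s5 s0-b->s1 s1-a->s5 s1-b->s2 s2-a->s3 s2-b->s5 s3-a->s4 s3-b->s5 s4-a->s4 s4-b->s4 s5-a->s5 s5-b->s5

Walk along `bbaa` while the input agrees: from s0 take `b` to s1, and so on. Any deviation drops to the rejecting sink s5. Once s4 is reached the prefix is confirmed and every continuation is accepted.
With 6 states:
        a   b  
>  s0   s5  s1 
   s1   s5  s2 
   s2   s3  s5 
   s3   s4  s5 
 * s4   s4  s4 
   s5   s5  s5 
(> = start, * = accepting)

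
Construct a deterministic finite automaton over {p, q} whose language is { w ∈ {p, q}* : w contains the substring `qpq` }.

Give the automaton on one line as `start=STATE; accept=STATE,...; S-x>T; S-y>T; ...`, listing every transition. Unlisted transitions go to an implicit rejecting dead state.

start=s0; accept=s3; s0-p>s0; s0-q>s1; s1-p>s2; s1-q>s1; s2-p>s0; s2-q>s3; s3-p>s3; s3-q>s3

States s0..s2 record the length of the longest prefix of `qpq` that matches the current input suffix. Reaching s3 means `qpq` has been seen, and we stay there forever. Accept from s3.
A 4-state machine:
        p   q  
>  s0   s0  s1 
   s1   s2  s1 
   s2   s0  s3 
 * s3   s3  s3 
(> = start, * = accepting)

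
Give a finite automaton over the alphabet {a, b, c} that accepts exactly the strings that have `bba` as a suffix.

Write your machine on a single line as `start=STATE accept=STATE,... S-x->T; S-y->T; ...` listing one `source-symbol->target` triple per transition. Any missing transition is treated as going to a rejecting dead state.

start=S0; accept=S3; S0-a->S0; S0-b->S1; S0-c->S0; S1-a->S0; S1-b->S2; S1-c->S0; S2-a->S3; S2-b->S2; S2-c->S0; S3-a->S0; S3-b->S1; S3-c->S0

Let each state record the length of the longest suffix of the input read so far that is also a prefix of `bba`. S1 means the last symbol is `b`; S2 means the last 2 symbols are `bb`; S3 means the last 3 symbols are `bba`. Accept only at S3, where the string currently ends in `bba`.
4 states suffice.
        a   b   c  
>  S0   S0  S1  S0 
   S1   S0  S2  S0 
   S2   S3  S2  S0 
 * S3   S0  S1  S0 
(> = start, * = accepting)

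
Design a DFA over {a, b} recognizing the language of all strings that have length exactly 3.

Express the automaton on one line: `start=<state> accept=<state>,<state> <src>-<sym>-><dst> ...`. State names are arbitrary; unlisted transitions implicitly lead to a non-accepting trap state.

We only need to distinguish lengths 0, 1, …, 3, and '>3'. Chain q0 → q1 → q2 → q3 → q4 on every symbol, with q4 looping. Accepting states: {q3}.
5 states suffice.
        a   b  
>  q0   q1  q1 
   q1   q2  q2 
   q2   q3  q3 
 * q3   q4  q4 
   q4   q4  q4 
(> = start, * = accepting)

start=q0 accept=q3 q0-a->q1 q0-b->q1 q1-a->q2 q1-b->q2 q2-a->q3 q2-b->q3 q3-a->q4 q3-b->q4 q4-a->q4 q4-b->q4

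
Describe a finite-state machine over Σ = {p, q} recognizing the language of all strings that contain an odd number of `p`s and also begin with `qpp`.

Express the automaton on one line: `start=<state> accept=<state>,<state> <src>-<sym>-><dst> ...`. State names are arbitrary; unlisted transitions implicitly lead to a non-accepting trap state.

start=A accept=F A-p->B A-q->C B-p->B B-q->B C-p->D C-q->B D-p->E D-q->B E-p->F E-q->E F-p->E F-q->F

Build one automaton per condition and run them in lockstep. The first has 2 states tracking the count of `p`s modulo 2; the second has 5 states tracking whether the input so far still matches the prefix `qpp`. A product state is a pair (one from each), accepting exactly when both do. After merging equivalent states the machine shrinks.
A 6-state machine:
       p  q 
>  A   B  C 
   B   B  B 
   C   D  B 
   D   E  B 
   E   F  E 
 * F   E  F 
(> = start, * = accepting)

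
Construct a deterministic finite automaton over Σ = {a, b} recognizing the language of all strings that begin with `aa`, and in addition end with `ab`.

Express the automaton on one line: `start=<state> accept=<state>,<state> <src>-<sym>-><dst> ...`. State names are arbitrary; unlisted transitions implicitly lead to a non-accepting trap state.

start=q0 accept=q6 q0-a->q1 q0-b->q2 q1-a->q3 q1-b->q4 q2-a->q5 q2-b->q2 q3-a->q3 q3-b->q6 q4-a->q5 q4-b->q2 q5-a->q5 q5-b->q4 q6-a->q3 q6-b->q7 q7-a->q3 q7-b->q7

Build one automaton per condition and run them in lockstep. The first has 4 states tracking whether the input so far still matches the prefix `aa`; the second has 3 states tracking how much of the suffix `ab` has currently been matched. A product state is a pair (one from each), accepting exactly when both do.
With 8 states:
        a   b  
>  q0   q1  q2 
   q1   q3  q4 
   q2   q5  q2 
   q3   q3  q6 
   q4   q5  q2 
   q5   q5  q4 
 * q6   q3  q7 
   q7   q3  q7 
(> = start, * = accepting)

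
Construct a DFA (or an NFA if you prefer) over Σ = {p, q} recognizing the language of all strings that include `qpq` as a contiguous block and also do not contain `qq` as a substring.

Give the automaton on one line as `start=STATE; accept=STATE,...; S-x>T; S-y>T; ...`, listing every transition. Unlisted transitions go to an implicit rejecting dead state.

start=A; accept=E,F; A-p>A; A-q>B; B-p>C; B-q>D; C-p>A; C-q>E; D-p>D; D-q>D; E-p>F; E-q>D; F-p>F; F-q>E

Run two small machines in parallel and take their product. The first has 4 states tracking whether and how much of `qpq` has been seen; the second has 3 states tracking partial matches of the forbidden pattern `qq`. A product state is a pair (one from each), accepting exactly when both do. After merging equivalent states the machine shrinks.
A 6-state machine:
       p  q 
>  A   A  B 
   B   C  D 
   C   A  E 
   D   D  D 
 * E   F  D 
 * F   F  E 
(> = start, * = accepting)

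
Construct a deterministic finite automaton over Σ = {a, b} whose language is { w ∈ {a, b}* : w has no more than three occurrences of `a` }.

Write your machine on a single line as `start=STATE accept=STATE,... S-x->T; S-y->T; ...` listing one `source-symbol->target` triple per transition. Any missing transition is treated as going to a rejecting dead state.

Count `a`s, saturating at 4: states s0 through s3 mean 0 through 3 `a`s seen; s4 means more than 3. Each `a` increments (capped at s4); other symbols loop. Accept from {s0, s1, s2, s3}.
With 5 states:
        a   b  
>* s0   s1  s0 
 * s1   s2  s1 
 * s2   s3  s2 
 * s3   s4  s3 
   s4   s4  s4 
(> = start, * = accepting)

start=s0; accept=s0,s1,s2,s3; s0-a->s1; s0-b->s0; s1-a->s2; s1-b->s1; s2-a->s3; s2-b->s2; s3-a->s4; s3-b->s3; s4-a->s4; s4-b->s4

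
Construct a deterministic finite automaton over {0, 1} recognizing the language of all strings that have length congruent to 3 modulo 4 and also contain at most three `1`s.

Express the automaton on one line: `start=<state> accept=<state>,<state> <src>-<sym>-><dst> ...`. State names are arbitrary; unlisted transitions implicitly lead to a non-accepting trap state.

Handle the two conditions separately and then intersect. One (4 states) tracks the input length modulo 4; the other (5 states) tracks the count of `1`s, saturating at 4. Each combined state is a pair, one component from each; accept when both components accept. Equivalent product states are then merged.
With 17 states:
          0    1  
>  s0     s1   s2 
   s1     s3   s4 
   s2     s4   s5 
   s3     s6   s7 
   s4     s7   s8 
   s5     s8   s9 
 * s6     s0  s10 
 * s7    s10  s11 
 * s8    s11  s12 
 * s9    s12  s13 
   s10    s2  s14 
   s11   s14  s15 
   s12   s15  s13 
   s13   s13  s13 
   s14    s5  s16 
   s15   s16  s13 
   s16    s9  s13 
(> = start, * = accepting)

start=s0 accept=s6,s7,s8,s9 s0-0->s1 s0-1->s2 s1-0->s3 s1-1->s4 s2-0->s4 s2-1->s5 s3-0->s6 s3-1->s7 s4-0->s7 s4-1->s8 s5-0->s8 s5-1->s9 s6-0->s0 s6-1->s10 s7-0->s10 s7-1->s11 s8-0->s11 s8-1->s12 s9-0->s12 s9-1->s13 s10-0->s2 s10-1->s14 s11-0->s14 s11-1->s15 s12-0->s15 s12-1->s13 s13-0->s13 s13-1->s13 s14-0->s5 s14-1->s16 s15-0->s16 s15-1->s13 s16-0->s9 s16-1->s13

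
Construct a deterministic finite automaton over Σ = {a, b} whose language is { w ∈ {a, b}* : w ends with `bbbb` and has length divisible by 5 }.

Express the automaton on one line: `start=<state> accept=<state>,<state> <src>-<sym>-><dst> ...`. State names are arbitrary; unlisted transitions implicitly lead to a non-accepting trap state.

start=S0 accept=S8 S0-a->S1 S0-b->S1 S1-a->S2 S1-b->S3 S2-a->S4 S2-b->S4 S3-a->S4 S3-b->S5 S4-a->S6 S4-b->S6 S5-a->S6 S5-b->S7 S6-a->S0 S6-b->S0 S7-a->S0 S7-b->S8 S8-a->S1 S8-b->S1

Handle the two conditions separately and then intersect. One (5 states) tracks how much of the suffix `bbbb` has currently been matched; the other (5 states) tracks the input length modulo 5. Each combined state is a pair, one component from each; accept when both components accept. After merging equivalent states the machine shrinks.
A 9-state machine:
        a   b  
>  S0   S1  S1 
   S1   S2  S3 
   S2   S4  S4 
   S3   S4  S5 
   S4   S6  S6 
   S5   S6  S7 
   S6   S0  S0 
   S7   S0  S8 
 * S8   S1  S1 
(> = start, * = accepting)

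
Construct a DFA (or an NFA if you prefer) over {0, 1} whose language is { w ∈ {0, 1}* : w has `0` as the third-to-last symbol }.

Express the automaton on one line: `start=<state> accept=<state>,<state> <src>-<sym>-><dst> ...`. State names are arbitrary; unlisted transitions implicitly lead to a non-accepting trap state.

start=s0 accept=s7,s8,s9,s10 s0-0->s1 s0-1->s2 s1-0->s3 s1-1->s4 s2-0->s5 s2-1->s6 s3-0->s7 s3-1->s8 s4-0->s9 s4-1->s10 s5-0->s11 s5-1->s12 s6-0->s13 s6-1->s14 s7-0->s7 s7-1->s8 s8-0->s9 s8-1->s10 s9-0->s11 s9-1->s12 s10-0->s13 s10-1->s14 s11-0->s7 s11-1->s8 s12-0->s9 s12-1->s10 s13-0->s11 s13-1->s12 s14-0->s13 s14-1->s14

A DFA must remember the last 3 symbols (since which symbol is third-to-last isn't known until the input ends). Use one state per possible window of the last ≤3 symbols; accept from those whose window starts with `0`.
          0    1  
>  s0     s1   s2 
   s1     s3   s4 
   s2     s5   s6 
   s3     s7   s8 
   s4     s9  s10 
   s5    s11  s12 
   s6    s13  s14 
 * s7     s7   s8 
 * s8     s9  s10 
 * s9    s11  s12 
 * s10   s13  s14 
   s11    s7   s8 
   s12    s9  s10 
   s13   s11  s12 
   s14   s13  s14 
(> = start, * = accepting)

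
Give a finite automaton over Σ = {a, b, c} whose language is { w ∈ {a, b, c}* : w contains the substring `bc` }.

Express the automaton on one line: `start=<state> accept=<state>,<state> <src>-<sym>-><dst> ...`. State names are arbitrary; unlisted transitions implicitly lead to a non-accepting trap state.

States s0..s1 record the length of the longest prefix of `bc` that matches the current input suffix. Reaching s2 means `bc` has been seen, and we stay there forever. Accept from s2.
A 3-state machine:
        a   b   c  
>  s0   s0  s1  s0 
   s1   s0  s1  s2 
 * s2   s2  s2  s2 
(> = start, * = accepting)

start=s0 accept=s2 s0-a->s0 s0-b->s1 s0-c->s0 s1-a->s0 s1-b->s1 s1-c->s2 s2-a->s2 s2-b->s2 s2-c->s2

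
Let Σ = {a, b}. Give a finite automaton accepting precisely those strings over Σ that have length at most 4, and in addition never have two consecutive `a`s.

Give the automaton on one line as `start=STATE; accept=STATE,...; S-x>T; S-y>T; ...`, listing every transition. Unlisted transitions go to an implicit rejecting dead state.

Handle the two conditions separately and then intersect. One (6 states) tracks the input length, saturating at 5; the other (3 states) tracks partial matches of the forbidden pattern `aa`. Each combined state is a pair, one component from each; accept when both components accept.
With 15 states:
          a    b  
>* q0     q1   q2 
 * q1     q3   q4 
 * q2     q5   q4 
   q3     q6   q6 
 * q4     q7   q8 
 * q5     q6   q8 
   q6     q9   q9 
 * q7     q9  q10 
 * q8    q11  q10 
   q9    q12  q12 
 * q10   q13  q14 
 * q11   q12  q14 
   q12   q12  q12 
   q13   q12  q14 
   q14   q13  q14 
(> = start, * = accepting)

start=q0; accept=q0,q1,q2,q4,q5,q7,q8,q10,q11; q0-a>q1; q0-b>q2; q1-a>q3; q1-b>q4; q2-a>q5; q2-b>q4; q3-a>q6; q3-b>q6; q4-a>q7; q4-b>q8; q5-a>q6; q5-b>q8; q6-a>q9; q6-b>q9; q7-a>q9; q7-b>q10; q8-a>q11; q8-b>q10; q9-a>q12; q9-b>q12; q10-a>q13; q10-b>q14; q11-a>q12; q11-b>q14; q12-a>q12; q12-b>q12; q13-a>q12; q13-b>q14; q14-a>q13; q14-b>q14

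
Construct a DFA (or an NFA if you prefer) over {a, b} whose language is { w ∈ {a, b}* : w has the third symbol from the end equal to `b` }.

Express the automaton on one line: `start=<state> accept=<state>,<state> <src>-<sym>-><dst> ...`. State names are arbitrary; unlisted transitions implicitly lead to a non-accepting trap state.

start=s0 accept=s11,s12,s13,s14 s0-a->s1 s0-b->s2 s1-a->s3 s1-b->s4 s2-a->s5 s2-b->s6 s3-a->s7 s3-b->s8 s4-a->s9 s4-b->s10 s5-a->s11 s5-b->s12 s6-a->s13 s6-b->s14 s7-a->s7 s7-b->s8 s8-a->s9 s8-b->s10 s9-a->s11 s9-b->s12 s10-a->s13 s10-b->s14 s11-a->s7 s11-b->s8 s12-a->s9 s12-b->s10 s13-a->s11 s13-b->s12 s14-a->s13 s14-b->s14

A DFA must remember the last 3 symbols (since which symbol is third-to-last isn't known until the input ends). Use one state per possible window of the last ≤3 symbols; accept from those whose window starts with `b`.
A 15-state machine:
          a    b  
>  s0     s1   s2 
   s1     s3   s4 
   s2     s5   s6 
   s3     s7   s8 
   s4     s9  s10 
   s5    s11  s12 
   s6    s13  s14 
   s7     s7   s8 
   s8     s9  s10 
   s9    s11  s12 
   s10   s13  s14 
 * s11    s7   s8 
 * s12    s9  s10 
 * s13   s11  s12 
 * s14   s13  s14 
(> = start, * = accepting)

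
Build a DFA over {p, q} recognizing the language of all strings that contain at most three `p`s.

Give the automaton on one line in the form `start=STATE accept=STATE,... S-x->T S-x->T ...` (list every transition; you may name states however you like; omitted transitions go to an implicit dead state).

Count `p`s, saturating at 4: states S0 through S3 mean 0 through 3 `p`s seen; S4 means more than 3. Each `p` increments (capped at S4); other symbols loop. Accept from {S0, S1, S2, S3}.
With 5 states:
        p   q  
>* S0   S1  S0 
 * S1   S2  S1 
 * S2   S3  S2 
 * S3   S4  S3 
   S4   S4  S4 
(> = start, * = accepting)

start=S0 accept=S0,S1,S2,S3 S0-p->S1 S0-q->S0 S1-p->S2 S1-q->S1 S2-p->S3 S2-q->S2 S3-p->S4 S3-q->S3 S4-p->S4 S4-q->S4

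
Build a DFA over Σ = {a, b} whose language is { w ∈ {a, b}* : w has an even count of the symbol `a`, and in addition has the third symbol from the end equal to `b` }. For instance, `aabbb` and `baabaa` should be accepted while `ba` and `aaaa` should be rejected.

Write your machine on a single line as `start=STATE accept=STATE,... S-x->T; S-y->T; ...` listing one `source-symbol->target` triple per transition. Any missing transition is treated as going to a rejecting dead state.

start=q0; accept=q11,q14,q20,q21; q0-a->q1; q0-b->q2; q1-a->q3; q1-b->q4; q2-a->q5; q2-b->q6; q3-a->q7; q3-b->q8; q4-a->q9; q4-b->q10; q5-a->q11; q5-b->q12; q6-a->q13; q6-b->q14; q7-a->q15; q7-b->q16; q8-a->q17; q8-b->q18; q9-a->q19; q9-b->q20; q10-a->q21; q10-b->q22; q11-a->q7; q11-b->q8; q12-a->q9; q12-b->q10; q13-a->q11; q13-b->q12; q14-a->q13; q14-b->q14; q15-a->q7; q15-b->q8; q16-a->q9; q16-b->q10; q17-a->q11; q17-b->q12; q18-a->q13; q18-b->q14; q19-a->q15; q19-b->q16; q20-a->q17; q20-b->q18; q21-a->q19; q21-b->q20; q22-a->q21; q22-b->q22

Build one automaton per condition and run them in lockstep. One (2 states) tracks the count of `a`s modulo 2; the other (15 states) tracks the last 3 symbols read. Each combined state is a pair, one component from each; accept when both components accept.
23 states suffice.
          a    b  
>  q0     q1   q2 
   q1     q3   q4 
   q2     q5   q6 
   q3     q7   q8 
   q4     q9  q10 
   q5    q11  q12 
   q6    q13  q14 
   q7    q15  q16 
   q8    q17  q18 
   q9    q19  q20 
   q10   q21  q22 
 * q11    q7   q8 
   q12    q9  q10 
   q13   q11  q12 
 * q14   q13  q14 
   q15    q7   q8 
   q16    q9  q10 
   q17   q11  q12 
   q18   q13  q14 
   q19   q15  q16 
 * q20   q17  q18 
 * q21   q19  q20 
   q22   q21  q22 
(> = start, * = accepting)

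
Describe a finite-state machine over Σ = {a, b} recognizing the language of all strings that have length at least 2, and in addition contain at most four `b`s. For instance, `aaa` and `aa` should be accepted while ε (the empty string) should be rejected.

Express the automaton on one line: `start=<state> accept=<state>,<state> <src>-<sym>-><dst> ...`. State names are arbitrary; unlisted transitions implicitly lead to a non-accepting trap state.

Run two small machines in parallel and take their product. One (4 states) tracks the input length, saturating at 3; the other (6 states) tracks the count of `b`s, saturating at 5. Each combined state is a pair, one component from each; accept when both components accept.
          a    b  
>  S0     S1   S2 
   S1     S3   S4 
   S2     S4   S5 
 * S3     S6   S7 
 * S4     S7   S8 
 * S5     S8   S9 
 * S6     S6   S7 
 * S7     S7   S8 
 * S8     S8   S9 
 * S9     S9  S10 
 * S10   S10  S11 
   S11   S11  S11 
(> = start, * = accepting)

start=S0 accept=S3,S4,S5,S6,S7,S8,S9,S10 S0-a->S1 S0-b->S2 S1-a->S3 S1-b->S4 S2-a->S4 S2-b->S5 S3-a->S6 S3-b->S7 S4-a->S7 S4-b->S8 S5-a->S8 S5-b->S9 S6-a->S6 S6-b->S7 S7-a->S7 S7-b->S8 S8-a->S8 S8-b->S9 S9-a->S9 S9-b->S10 S10-a->S10 S10-b->S11 S11-a->S11 S11-b->S11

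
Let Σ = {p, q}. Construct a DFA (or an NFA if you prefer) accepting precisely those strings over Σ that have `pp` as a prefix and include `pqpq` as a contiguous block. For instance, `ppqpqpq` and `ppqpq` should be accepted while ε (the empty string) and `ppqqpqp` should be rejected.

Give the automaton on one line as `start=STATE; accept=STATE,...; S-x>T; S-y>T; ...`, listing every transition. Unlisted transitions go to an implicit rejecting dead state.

Handle the two conditions separately and then intersect. One (4 states) tracks whether the input so far still matches the prefix `pp`; the other (5 states) tracks whether and how much of `pqpq` has been seen. Each combined state is a pair, one component from each; accept when both components accept.
A 12-state machine:
          p    q  
>  S0     S1   S2 
   S1     S3   S4 
   S2     S5   S2 
   S3     S3   S6 
   S4     S7   S2 
   S5     S5   S4 
   S6     S8   S9 
   S7     S5  S10 
   S8     S3  S11 
   S9     S3   S9 
   S10   S10  S10 
 * S11   S11  S11 
(> = start, * = accepting)

start=S0; accept=S11; S0-p>S1; S0-q>S2; S1-p>S3; S1-q>S4; S2-p>S5; S2-q>S2; S3-p>S3; S3-q>S6; S4-p>S7; S4-q>S2; S5-p>S5; S5-q>S4; S6-p>S8; S6-q>S9; S7-p>S5; S7-q>S10; S8-p>S3; S8-q>S11; S9-p>S3; S9-q>S9; S10-p>S10; S10-q>S10; S11-p>S11; S11-q>S11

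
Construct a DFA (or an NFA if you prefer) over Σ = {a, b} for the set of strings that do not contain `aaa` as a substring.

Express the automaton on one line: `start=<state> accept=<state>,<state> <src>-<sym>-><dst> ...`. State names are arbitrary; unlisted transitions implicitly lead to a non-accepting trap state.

Track partial matches of the forbidden pattern `aaa`. State q3 is a dead state reached once `aaa` has occurred; every other state accepts. q0 means no part of `aaa` is currently matched.
With 4 states:
        a   b  
>* q0   q1  q0 
 * q1   q2  q0 
 * q2   q3  q0 
   q3   q3  q3 
(> = start, * = accepting)

start=q0 accept=q0,q1,q2 q0-a->q1 q0-b->q0 q1-a->q2 q1-b->q0 q2-a->q3 q2-b->q0 q3-a->q3 q3-b->q3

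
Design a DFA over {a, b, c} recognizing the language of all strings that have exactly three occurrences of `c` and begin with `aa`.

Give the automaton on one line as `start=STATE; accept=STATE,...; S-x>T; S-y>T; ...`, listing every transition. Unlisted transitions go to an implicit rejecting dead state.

Run two small machines in parallel and take their product. One (5 states) tracks the count of `c`s, saturating at 4; the other (4 states) tracks whether the input so far still matches the prefix `aa`. Each combined state is a pair, one component from each; accept when both components accept.
A 12-state machine:
          a    b    c  
>  S0     S1   S2   S3 
   S1     S4   S2   S3 
   S2     S2   S2   S3 
   S3     S3   S3   S5 
   S4     S4   S4   S6 
   S5     S5   S5   S7 
   S6     S6   S6   S8 
   S7     S7   S7   S9 
   S8     S8   S8  S10 
   S9     S9   S9   S9 
 * S10   S10  S10  S11 
   S11   S11  S11  S11 
(> = start, * = accepting)

start=S0; accept=S10; S0-a>S1; S0-b>S2; S0-c>S3; S1-a>S4; S1-b>S2; S1-c>S3; S2-a>S2; S2-b>S2; S2-c>S3; S3-a>S3; S3-b>S3; S3-c>S5; S4-a>S4; S4-b>S4; S4-c>S6; S5-a>S5; S5-b>S5; S5-c>S7; S6-a>S6; S6-b>S6; S6-c>S8; S7-a>S7; S7-b>S7; S7-c>S9; S8-a>S8; S8-b>S8; S8-c>S10; S9-a>S9; S9-b>S9; S9-c>S9; S10-a>S10; S10-b>S10; S10-c>S11; S11-a>S11; S11-b>S11; S11-c>S11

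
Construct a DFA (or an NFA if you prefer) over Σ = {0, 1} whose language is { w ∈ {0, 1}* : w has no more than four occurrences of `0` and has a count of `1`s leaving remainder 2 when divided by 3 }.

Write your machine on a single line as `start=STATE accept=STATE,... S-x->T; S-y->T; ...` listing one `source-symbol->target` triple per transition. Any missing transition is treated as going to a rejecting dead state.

Run two small machines in parallel and take their product. The first has 6 states tracking the count of `0`s, saturating at 5; the second has 3 states tracking the count of `1`s modulo 3. A product state is a pair (one from each), accepting exactly when both do. After merging equivalent states the machine shrinks.
          0    1  
>  q0     q1   q2 
   q1     q3   q4 
   q2     q4   q5 
   q3     q6   q7 
   q4     q7   q8 
 * q5     q8   q0 
   q6     q9  q10 
   q7    q10  q11 
 * q8    q11   q1 
   q9    q12  q13 
   q10   q13  q14 
 * q11   q14   q3 
   q12   q12  q12 
   q13   q12  q15 
 * q14   q15   q6 
 * q15   q12   q9 
(> = start, * = accepting)

start=q0; accept=q5,q8,q11,q14,q15; q0-0->q1; q0-1->q2; q1-0->q3; q1-1->q4; q2-0->q4; q2-1->q5; q3-0->q6; q3-1->q7; q4-0->q7; q4-1->q8; q5-0->q8; q5-1->q0; q6-0->q9; q6-1->q10; q7-0->q10; q7-1->q11; q8-0->q11; q8-1->q1; q9-0->q12; q9-1->q13; q10-0->q13; q10-1->q14; q11-0->q14; q11-1->q3; q12-0->q12; q12-1->q12; q13-0->q12; q13-1->q15; q14-0->q15; q14-1->q6; q15-0->q12; q15-1->q9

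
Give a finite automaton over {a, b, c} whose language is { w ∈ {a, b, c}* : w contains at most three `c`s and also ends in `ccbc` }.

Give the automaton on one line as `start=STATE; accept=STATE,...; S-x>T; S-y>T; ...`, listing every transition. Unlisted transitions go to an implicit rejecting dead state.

Build one automaton per condition and run them in lockstep. One (5 states) tracks the count of `c`s, saturating at 4; the other (5 states) tracks how much of the suffix `ccbc` has currently been matched. Each combined state is a pair, one component from each; accept when both components accept. After merging equivalent states the machine shrinks.
6 states suffice.
        a   b   c  
>  q0   q0  q0  q1 
   q1   q2  q2  q3 
   q2   q2  q2  q2 
   q3   q2  q4  q2 
   q4   q2  q2  q5 
 * q5   q2  q2  q2 
(> = start, * = accepting)

start=q0; accept=q5; q0-a>q0; q0-b>q0; q0-c>q1; q1-a>q2; q1-b>q2; q1-c>q3; q2-a>q2; q2-b>q2; q2-c>q2; q3-a>q2; q3-b>q4; q3-c>q2; q4-a>q2; q4-b>q2; q4-c>q5; q5-a>q2; q5-b>q2; q5-c>q2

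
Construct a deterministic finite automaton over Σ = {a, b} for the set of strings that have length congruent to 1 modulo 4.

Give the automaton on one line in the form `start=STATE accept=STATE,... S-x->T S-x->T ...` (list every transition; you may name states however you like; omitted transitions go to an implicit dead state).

start=q0 accept=q1 q0-a->q1 q0-b->q1 q1-a->q2 q1-b->q2 q2-a->q3 q2-b->q3 q3-a->q0 q3-b->q0

Count input length modulo 4: every symbol advances one step around the cycle q0 → q1 → q2 → q3 → q0. Accept at q1.
4 states suffice.
        a   b  
>  q0   q1  q1 
 * q1   q2  q2 
   q2   q3  q3 
   q3   q0  q0 
(> = start, * = accepting)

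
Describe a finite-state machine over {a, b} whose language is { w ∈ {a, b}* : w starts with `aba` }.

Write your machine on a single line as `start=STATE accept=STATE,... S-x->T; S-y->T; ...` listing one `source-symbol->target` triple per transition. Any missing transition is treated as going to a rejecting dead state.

Check the first 3 symbols one by one: q0 through q2 record how many have matched `aba` so far; any wrong symbol goes to the dead state q4. After all 3 match we enter the accepting sink q3.
5 states suffice.
        a   b  
>  q0   q1  q4 
   q1   q4  q2 
   q2   q3  q4 
 * q3   q3  q3 
   q4   q4  q4 
(> = start, * = accepting)

start=q0; accept=q3; q0-a->q1; q0-b->q4; q1-a->q4; q1-b->q2; q2-a->q3; q2-b->q4; q3-a->q3; q3-b->q3; q4-a->q4; q4-b->q4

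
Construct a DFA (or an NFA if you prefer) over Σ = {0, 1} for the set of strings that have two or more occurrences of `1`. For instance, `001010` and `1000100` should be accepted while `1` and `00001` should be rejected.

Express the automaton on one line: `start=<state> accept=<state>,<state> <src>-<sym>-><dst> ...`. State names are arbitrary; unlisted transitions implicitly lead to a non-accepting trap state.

start=s0 accept=s2,s3 s0-0->s0 s0-1->s1 s1-0->s1 s1-1->s2 s2-0->s2 s2-1->s3 s3-0->s3 s3-1->s3

Only the number of `1`s matters, and only up to 3. Make a chain s0 → s1 → s2 → s3 advanced by each `1` (with s3 absorbing); every other symbol self-loops. The accepting set is {s2, s3}.
        0   1  
>  s0   s0  s1 
   s1   s1  s2 
 * s2   s2  s3 
 * s3   s3  s3 
(> = start, * = accepting)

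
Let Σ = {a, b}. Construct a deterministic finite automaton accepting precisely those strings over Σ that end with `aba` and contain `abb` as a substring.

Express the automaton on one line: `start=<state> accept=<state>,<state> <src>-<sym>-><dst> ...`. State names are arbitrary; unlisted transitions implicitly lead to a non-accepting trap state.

start=s0 accept=s7 s0-a->s1 s0-b->s0 s1-a->s1 s1-b->s2 s2-a->s3 s2-b->s4 s3-a->s1 s3-b->s2 s4-a->s5 s4-b->s4 s5-a->s5 s5-b->s6 s6-a->s7 s6-b->s4 s7-a->s5 s7-b->s6

Build one automaton per condition and run them in lockstep. One (4 states) tracks how much of the suffix `aba` has currently been matched; the other (4 states) tracks whether and how much of `abb` has been seen. Each combined state is a pair, one component from each; accept when both components accept.
        a   b  
>  s0   s1  s0 
   s1   s1  s2 
   s2   s3  s4 
   s3   s1  s2 
   s4   s5  s4 
   s5   s5  s6 
   s6   s7  s4 
 * s7   s5  s6 
(> = start, * = accepting)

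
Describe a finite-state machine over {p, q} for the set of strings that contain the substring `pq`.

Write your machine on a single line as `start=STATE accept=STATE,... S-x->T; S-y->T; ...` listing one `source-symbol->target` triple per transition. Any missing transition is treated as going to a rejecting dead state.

start=S0; accept=S2; S0-p->S1; S0-q->S0; S1-p->S1; S1-q->S2; S2-p->S2; S2-q->S2

Track how much of `pq` has been matched so far: state S0 is no progress, S2 is the absorbing accept state reached once `pq` has occurred. Intermediate states record partial matches; on a mismatch, fall back to the longest reusable overlap.
A 3-state machine:
        p   q  
>  S0   S1  S0 
   S1   S1  S2 
 * S2   S2  S2 
(> = start, * = accepting)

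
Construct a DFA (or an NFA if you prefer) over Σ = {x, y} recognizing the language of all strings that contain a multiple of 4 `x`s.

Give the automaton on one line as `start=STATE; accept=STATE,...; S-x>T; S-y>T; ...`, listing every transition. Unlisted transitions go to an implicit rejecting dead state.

start=s0; accept=s0; s0-x>s1; s0-y>s0; s1-x>s2; s1-y>s1; s2-x>s3; s2-y>s2; s3-x>s0; s3-y>s3

The only thing that matters is how many `x`s have appeared, reduced mod 4. Use one state per residue: s0 for 0, …, s3 for 3. Reading `x` moves to the next residue; anything else stays put. s0 is accepting.
With 4 states:
        x   y  
>* s0   s1  s0 
   s1   s2  s1 
   s2   s3  s2 
   s3   s0  s3 
(> = start, * = accepting)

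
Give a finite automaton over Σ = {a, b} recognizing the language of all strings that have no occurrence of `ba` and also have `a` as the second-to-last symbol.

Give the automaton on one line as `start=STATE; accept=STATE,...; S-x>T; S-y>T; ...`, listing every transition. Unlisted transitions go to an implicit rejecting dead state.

Build one automaton per condition and run them in lockstep. The first has 3 states tracking partial matches of the forbidden pattern `ba`; the second has 7 states tracking the last 2 symbols read. A product state is a pair (one from each), accepting exactly when both do.
10 states suffice.
        a   b  
>  q0   q1  q2 
   q1   q3  q4 
   q2   q5  q6 
 * q3   q3  q4 
 * q4   q5  q6 
   q5   q7  q8 
   q6   q5  q6 
   q7   q7  q8 
   q8   q5  q9 
   q9   q5  q9 
(> = start, * = accepting)

start=q0; accept=q3,q4; q0-a>q1; q0-b>q2; q1-a>q3; q1-b>q4; q2-a>q5; q2-b>q6; q3-a>q3; q3-b>q4; q4-a>q5; q4-b>q6; q5-a>q7; q5-b>q8; q6-a>q5; q6-b>q6; q7-a>q7; q7-b>q8; q8-a>q5; q8-b>q9; q9-a>q5; q9-b>q9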